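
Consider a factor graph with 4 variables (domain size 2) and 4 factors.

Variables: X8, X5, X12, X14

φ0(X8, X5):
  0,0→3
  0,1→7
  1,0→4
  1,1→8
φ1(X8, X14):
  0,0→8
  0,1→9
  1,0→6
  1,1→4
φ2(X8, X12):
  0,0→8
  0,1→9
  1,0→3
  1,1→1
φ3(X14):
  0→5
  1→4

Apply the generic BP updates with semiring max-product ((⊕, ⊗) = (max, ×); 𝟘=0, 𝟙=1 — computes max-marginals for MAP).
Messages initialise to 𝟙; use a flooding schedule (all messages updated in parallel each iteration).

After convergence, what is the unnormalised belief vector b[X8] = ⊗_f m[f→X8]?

init: all messages = 𝟙 over 2 values
r1 m[φ0→X8] = [7, 8]
r1 m[φ0→X5] = [4, 8]
r1 m[φ1→X8] = [9, 6]
r1 m[φ1→X14] = [8, 9]
r1 m[φ2→X8] = [9, 3]
r1 m[φ2→X12] = [8, 9]
r1 m[φ3→X14] = [5, 4]
r1 m[X8→φ0] = [1, 1]
r1 m[X8→φ1] = [1, 1]
r1 m[X8→φ2] = [1, 1]
r1 m[X5→φ0] = [1, 1]
r1 m[X12→φ2] = [1, 1]
r1 m[X14→φ1] = [1, 1]
r1 m[X14→φ3] = [1, 1]
r2 m[φ0→X8] = [7, 8]
r2 m[φ0→X5] = [4, 8]
r2 m[φ1→X8] = [9, 6]
r2 m[φ1→X14] = [8, 9]
r2 m[φ2→X8] = [9, 3]
r2 m[φ2→X12] = [8, 9]
r2 m[φ3→X14] = [5, 4]
r2 m[X8→φ0] = [81, 18]
r2 m[X8→φ1] = [63, 24]
r2 m[X8→φ2] = [63, 48]
r2 m[X5→φ0] = [1, 1]
r2 m[X12→φ2] = [1, 1]
r2 m[X14→φ1] = [5, 4]
r2 m[X14→φ3] = [8, 9]
r3 m[φ0→X8] = [7, 8]
r3 m[φ0→X5] = [243, 567]
r3 m[φ1→X8] = [40, 30]
r3 m[φ1→X14] = [504, 567]
r3 m[φ2→X8] = [9, 3]
r3 m[φ2→X12] = [504, 567]
r3 m[φ3→X14] = [5, 4]
r3 m[X8→φ0] = [81, 18]
r3 m[X8→φ1] = [63, 24]
r3 m[X8→φ2] = [63, 48]
r3 m[X5→φ0] = [1, 1]
r3 m[X12→φ2] = [1, 1]
r3 m[X14→φ1] = [5, 4]
r3 m[X14→φ3] = [8, 9]
r4 m[φ0→X8] = [7, 8]
r4 m[φ0→X5] = [243, 567]
r4 m[φ1→X8] = [40, 30]
r4 m[φ1→X14] = [504, 567]
r4 m[φ2→X8] = [9, 3]
r4 m[φ2→X12] = [504, 567]
r4 m[φ3→X14] = [5, 4]
r4 m[X8→φ0] = [360, 90]
r4 m[X8→φ1] = [63, 24]
r4 m[X8→φ2] = [280, 240]
r4 m[X5→φ0] = [1, 1]
r4 m[X12→φ2] = [1, 1]
r4 m[X14→φ1] = [5, 4]
r4 m[X14→φ3] = [504, 567]
r5 m[φ0→X8] = [7, 8]
r5 m[φ0→X5] = [1080, 2520]
r5 m[φ1→X8] = [40, 30]
r5 m[φ1→X14] = [504, 567]
r5 m[φ2→X8] = [9, 3]
r5 m[φ2→X12] = [2240, 2520]
r5 m[φ3→X14] = [5, 4]
r5 m[X8→φ0] = [360, 90]
r5 m[X8→φ1] = [63, 24]
r5 m[X8→φ2] = [280, 240]
r5 m[X5→φ0] = [1, 1]
r5 m[X12→φ2] = [1, 1]
r5 m[X14→φ1] = [5, 4]
r5 m[X14→φ3] = [504, 567]
r6 m[φ0→X8] = [7, 8]
r6 m[φ0→X5] = [1080, 2520]
r6 m[φ1→X8] = [40, 30]
r6 m[φ1→X14] = [504, 567]
r6 m[φ2→X8] = [9, 3]
r6 m[φ2→X12] = [2240, 2520]
r6 m[φ3→X14] = [5, 4]
r6 m[X8→φ0] = [360, 90]
r6 m[X8→φ1] = [63, 24]
r6 m[X8→φ2] = [280, 240]
r6 m[X5→φ0] = [1, 1]
r6 m[X12→φ2] = [1, 1]
r6 m[X14→φ1] = [5, 4]
r6 m[X14→φ3] = [504, 567]
fixed point reached at round 6
b[X8] = ⊗ incoming = [2520, 720]

b[X8] = [2520, 720]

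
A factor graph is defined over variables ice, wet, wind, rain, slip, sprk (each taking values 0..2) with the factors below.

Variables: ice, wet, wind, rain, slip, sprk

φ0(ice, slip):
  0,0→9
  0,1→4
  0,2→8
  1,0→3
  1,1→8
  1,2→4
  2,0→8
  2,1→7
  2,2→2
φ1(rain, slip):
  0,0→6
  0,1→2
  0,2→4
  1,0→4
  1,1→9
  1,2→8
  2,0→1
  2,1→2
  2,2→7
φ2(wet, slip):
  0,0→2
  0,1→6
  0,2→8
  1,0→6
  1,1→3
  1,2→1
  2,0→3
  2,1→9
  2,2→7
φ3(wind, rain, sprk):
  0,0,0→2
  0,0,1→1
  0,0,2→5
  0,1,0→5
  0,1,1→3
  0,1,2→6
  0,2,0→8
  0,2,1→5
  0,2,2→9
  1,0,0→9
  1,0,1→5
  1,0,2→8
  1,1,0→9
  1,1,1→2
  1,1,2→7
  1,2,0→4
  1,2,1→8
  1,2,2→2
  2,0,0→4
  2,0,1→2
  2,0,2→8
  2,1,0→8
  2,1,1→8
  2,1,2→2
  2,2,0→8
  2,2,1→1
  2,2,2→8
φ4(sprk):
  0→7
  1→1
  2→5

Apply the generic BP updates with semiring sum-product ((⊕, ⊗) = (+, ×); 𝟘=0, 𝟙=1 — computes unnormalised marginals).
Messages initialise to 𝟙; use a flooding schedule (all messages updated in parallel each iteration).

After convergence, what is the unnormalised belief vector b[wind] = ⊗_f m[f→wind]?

init: all messages = 𝟙 over 3 values
r1 m[φ0→ice] = [21, 15, 17]
r1 m[φ0→slip] = [20, 19, 14]
r1 m[φ1→rain] = [12, 21, 10]
r1 m[φ1→slip] = [11, 13, 19]
r1 m[φ2→wet] = [16, 10, 19]
r1 m[φ2→slip] = [11, 18, 16]
r1 m[φ3→wind] = [44, 54, 49]
r1 m[φ3→rain] = [44, 50, 53]
r1 m[φ3→sprk] = [57, 35, 55]
r1 m[φ4→sprk] = [7, 1, 5]
r1 m[ice→φ0] = [1, 1, 1]
r1 m[wet→φ2] = [1, 1, 1]
r1 m[wind→φ3] = [1, 1, 1]
r1 m[rain→φ1] = [1, 1, 1]
r1 m[rain→φ3] = [1, 1, 1]
r1 m[slip→φ0] = [1, 1, 1]
r1 m[slip→φ1] = [1, 1, 1]
r1 m[slip→φ2] = [1, 1, 1]
r1 m[sprk→φ3] = [1, 1, 1]
r1 m[sprk→φ4] = [1, 1, 1]
r2 m[φ0→ice] = [21, 15, 17]
r2 m[φ0→slip] = [20, 19, 14]
r2 m[φ1→rain] = [12, 21, 10]
r2 m[φ1→slip] = [11, 13, 19]
r2 m[φ2→wet] = [16, 10, 19]
r2 m[φ2→slip] = [11, 18, 16]
r2 m[φ3→wind] = [44, 54, 49]
r2 m[φ3→rain] = [44, 50, 53]
r2 m[φ3→sprk] = [57, 35, 55]
r2 m[φ4→sprk] = [7, 1, 5]
r2 m[ice→φ0] = [1, 1, 1]
r2 m[wet→φ2] = [1, 1, 1]
r2 m[wind→φ3] = [1, 1, 1]
r2 m[rain→φ1] = [44, 50, 53]
r2 m[rain→φ3] = [12, 21, 10]
r2 m[slip→φ0] = [121, 234, 304]
r2 m[slip→φ1] = [220, 342, 224]
r2 m[slip→φ2] = [220, 247, 266]
r2 m[sprk→φ3] = [7, 1, 5]
r2 m[sprk→φ4] = [57, 35, 55]
r3 m[φ0→ice] = [4457, 3451, 3214]
r3 m[φ0→slip] = [20, 19, 14]
r3 m[φ1→rain] = [2900, 5750, 2472]
r3 m[φ1→slip] = [517, 644, 947]
r3 m[φ2→wet] = [4050, 2327, 4745]
r3 m[φ2→slip] = [11, 18, 16]
r3 m[φ3→wind] = [2968, 3856, 3364]
r3 m[φ3→rain] = [218, 242, 249]
r3 m[φ3→sprk] = [842, 509, 757]
r3 m[φ4→sprk] = [7, 1, 5]
r3 m[ice→φ0] = [1, 1, 1]
r3 m[wet→φ2] = [1, 1, 1]
r3 m[wind→φ3] = [1, 1, 1]
r3 m[rain→φ1] = [44, 50, 53]
r3 m[rain→φ3] = [12, 21, 10]
r3 m[slip→φ0] = [121, 234, 304]
r3 m[slip→φ1] = [220, 342, 224]
r3 m[slip→φ2] = [220, 247, 266]
r3 m[sprk→φ3] = [7, 1, 5]
r3 m[sprk→φ4] = [57, 35, 55]
r4 m[φ0→ice] = [4457, 3451, 3214]
r4 m[φ0→slip] = [20, 19, 14]
r4 m[φ1→rain] = [2900, 5750, 2472]
r4 m[φ1→slip] = [517, 644, 947]
r4 m[φ2→wet] = [4050, 2327, 4745]
r4 m[φ2→slip] = [11, 18, 16]
r4 m[φ3→wind] = [2968, 3856, 3364]
r4 m[φ3→rain] = [218, 242, 249]
r4 m[φ3→sprk] = [842, 509, 757]
r4 m[φ4→sprk] = [7, 1, 5]
r4 m[ice→φ0] = [1, 1, 1]
r4 m[wet→φ2] = [1, 1, 1]
r4 m[wind→φ3] = [1, 1, 1]
r4 m[rain→φ1] = [218, 242, 249]
r4 m[rain→φ3] = [2900, 5750, 2472]
r4 m[slip→φ0] = [5687, 11592, 15152]
r4 m[slip→φ1] = [220, 342, 224]
r4 m[slip→φ2] = [10340, 12236, 13258]
r4 m[sprk→φ3] = [7, 1, 5]
r4 m[sprk→φ4] = [842, 509, 757]
r5 m[φ0→ice] = [218767, 170405, 156944]
r5 m[φ0→slip] = [20, 19, 14]
r5 m[φ1→rain] = [2900, 5750, 2472]
r5 m[φ1→slip] = [2525, 3112, 4551]
r5 m[φ2→wet] = [200160, 112006, 233950]
r5 m[φ2→slip] = [11, 18, 16]
r5 m[φ3→wind] = [769032, 1001912, 868284]
r5 m[φ3→rain] = [218, 242, 249]
r5 m[φ3→sprk] = [219440, 132558, 194118]
r5 m[φ4→sprk] = [7, 1, 5]
r5 m[ice→φ0] = [1, 1, 1]
r5 m[wet→φ2] = [1, 1, 1]
r5 m[wind→φ3] = [1, 1, 1]
r5 m[rain→φ1] = [218, 242, 249]
r5 m[rain→φ3] = [2900, 5750, 2472]
r5 m[slip→φ0] = [5687, 11592, 15152]
r5 m[slip→φ1] = [220, 342, 224]
r5 m[slip→φ2] = [10340, 12236, 13258]
r5 m[sprk→φ3] = [7, 1, 5]
r5 m[sprk→φ4] = [842, 509, 757]
r6 m[φ0→ice] = [218767, 170405, 156944]
r6 m[φ0→slip] = [20, 19, 14]
r6 m[φ1→rain] = [2900, 5750, 2472]
r6 m[φ1→slip] = [2525, 3112, 4551]
r6 m[φ2→wet] = [200160, 112006, 233950]
r6 m[φ2→slip] = [11, 18, 16]
r6 m[φ3→wind] = [769032, 1001912, 868284]
r6 m[φ3→rain] = [218, 242, 249]
r6 m[φ3→sprk] = [219440, 132558, 194118]
r6 m[φ4→sprk] = [7, 1, 5]
r6 m[ice→φ0] = [1, 1, 1]
r6 m[wet→φ2] = [1, 1, 1]
r6 m[wind→φ3] = [1, 1, 1]
r6 m[rain→φ1] = [218, 242, 249]
r6 m[rain→φ3] = [2900, 5750, 2472]
r6 m[slip→φ0] = [27775, 56016, 72816]
r6 m[slip→φ1] = [220, 342, 224]
r6 m[slip→φ2] = [50500, 59128, 63714]
r6 m[sprk→φ3] = [7, 1, 5]
r6 m[sprk→φ4] = [219440, 132558, 194118]
r7 m[φ0→ice] = [1056567, 822717, 759944]
r7 m[φ0→slip] = [20, 19, 14]
r7 m[φ1→rain] = [2900, 5750, 2472]
r7 m[φ1→slip] = [2525, 3112, 4551]
r7 m[φ2→wet] = [965480, 544098, 1129650]
r7 m[φ2→slip] = [11, 18, 16]
r7 m[φ3→wind] = [769032, 1001912, 868284]
r7 m[φ3→rain] = [218, 242, 249]
r7 m[φ3→sprk] = [219440, 132558, 194118]
r7 m[φ4→sprk] = [7, 1, 5]
r7 m[ice→φ0] = [1, 1, 1]
r7 m[wet→φ2] = [1, 1, 1]
r7 m[wind→φ3] = [1, 1, 1]
r7 m[rain→φ1] = [218, 242, 249]
r7 m[rain→φ3] = [2900, 5750, 2472]
r7 m[slip→φ0] = [27775, 56016, 72816]
r7 m[slip→φ1] = [220, 342, 224]
r7 m[slip→φ2] = [50500, 59128, 63714]
r7 m[sprk→φ3] = [7, 1, 5]
r7 m[sprk→φ4] = [219440, 132558, 194118]
r8 m[φ0→ice] = [1056567, 822717, 759944]
r8 m[φ0→slip] = [20, 19, 14]
r8 m[φ1→rain] = [2900, 5750, 2472]
r8 m[φ1→slip] = [2525, 3112, 4551]
r8 m[φ2→wet] = [965480, 544098, 1129650]
r8 m[φ2→slip] = [11, 18, 16]
r8 m[φ3→wind] = [769032, 1001912, 868284]
r8 m[φ3→rain] = [218, 242, 249]
r8 m[φ3→sprk] = [219440, 132558, 194118]
r8 m[φ4→sprk] = [7, 1, 5]
r8 m[ice→φ0] = [1, 1, 1]
r8 m[wet→φ2] = [1, 1, 1]
r8 m[wind→φ3] = [1, 1, 1]
r8 m[rain→φ1] = [218, 242, 249]
r8 m[rain→φ3] = [2900, 5750, 2472]
r8 m[slip→φ0] = [27775, 56016, 72816]
r8 m[slip→φ1] = [220, 342, 224]
r8 m[slip→φ2] = [50500, 59128, 63714]
r8 m[sprk→φ3] = [7, 1, 5]
r8 m[sprk→φ4] = [219440, 132558, 194118]
fixed point reached at round 8
b[wind] = ⊗ incoming = [769032, 1001912, 868284]

b[wind] = [769032, 1001912, 868284]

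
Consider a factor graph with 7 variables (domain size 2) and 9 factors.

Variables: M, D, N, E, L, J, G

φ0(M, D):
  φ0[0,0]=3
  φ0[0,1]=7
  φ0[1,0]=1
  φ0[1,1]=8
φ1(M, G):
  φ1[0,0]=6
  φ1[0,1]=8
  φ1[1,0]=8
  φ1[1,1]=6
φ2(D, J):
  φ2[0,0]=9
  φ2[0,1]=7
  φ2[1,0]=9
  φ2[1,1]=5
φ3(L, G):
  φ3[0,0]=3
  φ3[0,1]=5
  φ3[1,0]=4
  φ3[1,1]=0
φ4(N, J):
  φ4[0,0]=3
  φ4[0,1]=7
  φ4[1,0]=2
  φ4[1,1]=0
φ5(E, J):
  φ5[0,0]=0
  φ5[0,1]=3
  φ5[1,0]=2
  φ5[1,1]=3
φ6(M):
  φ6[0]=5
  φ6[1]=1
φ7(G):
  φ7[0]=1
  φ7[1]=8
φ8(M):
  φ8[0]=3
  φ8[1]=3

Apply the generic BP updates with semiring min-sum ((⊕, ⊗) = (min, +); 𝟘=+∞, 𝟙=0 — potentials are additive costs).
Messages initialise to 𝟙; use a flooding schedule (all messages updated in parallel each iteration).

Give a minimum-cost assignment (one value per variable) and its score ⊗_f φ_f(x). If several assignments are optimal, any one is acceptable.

assignment: (M=1, D=0, N=1, E=0, L=0, J=1, G=0); score = 27

init: all messages = 𝟙 over 2 values
r1 m[φ0→M] = [3, 1]
r1 m[φ0→D] = [1, 7]
r1 m[φ1→M] = [6, 6]
r1 m[φ1→G] = [6, 6]
r1 m[φ2→D] = [7, 5]
r1 m[φ2→J] = [9, 5]
r1 m[φ3→L] = [3, 0]
r1 m[φ3→G] = [3, 0]
r1 m[φ4→N] = [3, 0]
r1 m[φ4→J] = [2, 0]
r1 m[φ5→E] = [0, 2]
r1 m[φ5→J] = [0, 3]
r1 m[φ6→M] = [5, 1]
r1 m[φ7→G] = [1, 8]
r1 m[φ8→M] = [3, 3]
r1 m[M→φ0] = [0, 0]
r1 m[M→φ1] = [0, 0]
r1 m[M→φ6] = [0, 0]
r1 m[M→φ8] = [0, 0]
r1 m[D→φ0] = [0, 0]
r1 m[D→φ2] = [0, 0]
r1 m[N→φ4] = [0, 0]
r1 m[E→φ5] = [0, 0]
r1 m[L→φ3] = [0, 0]
r1 m[J→φ2] = [0, 0]
r1 m[J→φ4] = [0, 0]
r1 m[J→φ5] = [0, 0]
r1 m[G→φ1] = [0, 0]
r1 m[G→φ3] = [0, 0]
r1 m[G→φ7] = [0, 0]
r2 m[φ0→M] = [3, 1]
r2 m[φ0→D] = [1, 7]
r2 m[φ1→M] = [6, 6]
r2 m[φ1→G] = [6, 6]
r2 m[φ2→D] = [7, 5]
r2 m[φ2→J] = [9, 5]
r2 m[φ3→L] = [3, 0]
r2 m[φ3→G] = [3, 0]
r2 m[φ4→N] = [3, 0]
r2 m[φ4→J] = [2, 0]
r2 m[φ5→E] = [0, 2]
r2 m[φ5→J] = [0, 3]
r2 m[φ6→M] = [5, 1]
r2 m[φ7→G] = [1, 8]
r2 m[φ8→M] = [3, 3]
r2 m[M→φ0] = [14, 10]
r2 m[M→φ1] = [11, 5]
r2 m[M→φ6] = [12, 10]
r2 m[M→φ8] = [14, 8]
r2 m[D→φ0] = [7, 5]
r2 m[D→φ2] = [1, 7]
r2 m[N→φ4] = [0, 0]
r2 m[E→φ5] = [0, 0]
r2 m[L→φ3] = [0, 0]
r2 m[J→φ2] = [2, 3]
r2 m[J→φ4] = [9, 8]
r2 m[J→φ5] = [11, 5]
r2 m[G→φ1] = [4, 8]
r2 m[G→φ3] = [7, 14]
r2 m[G→φ7] = [9, 6]
r3 m[φ0→M] = [10, 8]
r3 m[φ0→D] = [11, 18]
r3 m[φ1→M] = [10, 12]
r3 m[φ1→G] = [13, 11]
r3 m[φ2→D] = [10, 8]
r3 m[φ2→J] = [10, 8]
r3 m[φ3→L] = [10, 11]
r3 m[φ3→G] = [3, 0]
r3 m[φ4→N] = [12, 8]
r3 m[φ4→J] = [2, 0]
r3 m[φ5→E] = [8, 8]
r3 m[φ5→J] = [0, 3]
r3 m[φ6→M] = [5, 1]
r3 m[φ7→G] = [1, 8]
r3 m[φ8→M] = [3, 3]
r3 m[M→φ0] = [14, 10]
r3 m[M→φ1] = [11, 5]
r3 m[M→φ6] = [12, 10]
r3 m[M→φ8] = [14, 8]
r3 m[D→φ0] = [7, 5]
r3 m[D→φ2] = [1, 7]
r3 m[N→φ4] = [0, 0]
r3 m[E→φ5] = [0, 0]
r3 m[L→φ3] = [0, 0]
r3 m[J→φ2] = [2, 3]
r3 m[J→φ4] = [9, 8]
r3 m[J→φ5] = [11, 5]
r3 m[G→φ1] = [4, 8]
r3 m[G→φ3] = [7, 14]
r3 m[G→φ7] = [9, 6]
r4 m[φ0→M] = [10, 8]
r4 m[φ0→D] = [11, 18]
r4 m[φ1→M] = [10, 12]
r4 m[φ1→G] = [13, 11]
r4 m[φ2→D] = [10, 8]
r4 m[φ2→J] = [10, 8]
r4 m[φ3→L] = [10, 11]
r4 m[φ3→G] = [3, 0]
r4 m[φ4→N] = [12, 8]
r4 m[φ4→J] = [2, 0]
r4 m[φ5→E] = [8, 8]
r4 m[φ5→J] = [0, 3]
r4 m[φ6→M] = [5, 1]
r4 m[φ7→G] = [1, 8]
r4 m[φ8→M] = [3, 3]
r4 m[M→φ0] = [18, 16]
r4 m[M→φ1] = [18, 12]
r4 m[M→φ6] = [23, 23]
r4 m[M→φ8] = [25, 21]
r4 m[D→φ0] = [10, 8]
r4 m[D→φ2] = [11, 18]
r4 m[N→φ4] = [0, 0]
r4 m[E→φ5] = [0, 0]
r4 m[L→φ3] = [0, 0]
r4 m[J→φ2] = [2, 3]
r4 m[J→φ4] = [10, 11]
r4 m[J→φ5] = [12, 8]
r4 m[G→φ1] = [4, 8]
r4 m[G→φ3] = [14, 19]
r4 m[G→φ7] = [16, 11]
r5 m[φ0→M] = [13, 11]
r5 m[φ0→D] = [17, 24]
r5 m[φ1→M] = [10, 12]
r5 m[φ1→G] = [20, 18]
r5 m[φ2→D] = [10, 8]
r5 m[φ2→J] = [20, 18]
r5 m[φ3→L] = [17, 18]
r5 m[φ3→G] = [3, 0]
r5 m[φ4→N] = [13, 11]
r5 m[φ4→J] = [2, 0]
r5 m[φ5→E] = [11, 11]
r5 m[φ5→J] = [0, 3]
r5 m[φ6→M] = [5, 1]
r5 m[φ7→G] = [1, 8]
r5 m[φ8→M] = [3, 3]
r5 m[M→φ0] = [18, 16]
r5 m[M→φ1] = [18, 12]
r5 m[M→φ6] = [23, 23]
r5 m[M→φ8] = [25, 21]
r5 m[D→φ0] = [10, 8]
r5 m[D→φ2] = [11, 18]
r5 m[N→φ4] = [0, 0]
r5 m[E→φ5] = [0, 0]
r5 m[L→φ3] = [0, 0]
r5 m[J→φ2] = [2, 3]
r5 m[J→φ4] = [10, 11]
r5 m[J→φ5] = [12, 8]
r5 m[G→φ1] = [4, 8]
r5 m[G→φ3] = [14, 19]
r5 m[G→φ7] = [16, 11]
r6 m[φ0→M] = [13, 11]
r6 m[φ0→D] = [17, 24]
r6 m[φ1→M] = [10, 12]
r6 m[φ1→G] = [20, 18]
r6 m[φ2→D] = [10, 8]
r6 m[φ2→J] = [20, 18]
r6 m[φ3→L] = [17, 18]
r6 m[φ3→G] = [3, 0]
r6 m[φ4→N] = [13, 11]
r6 m[φ4→J] = [2, 0]
r6 m[φ5→E] = [11, 11]
r6 m[φ5→J] = [0, 3]
r6 m[φ6→M] = [5, 1]
r6 m[φ7→G] = [1, 8]
r6 m[φ8→M] = [3, 3]
r6 m[M→φ0] = [18, 16]
r6 m[M→φ1] = [21, 15]
r6 m[M→φ6] = [26, 26]
r6 m[M→φ8] = [28, 24]
r6 m[D→φ0] = [10, 8]
r6 m[D→φ2] = [17, 24]
r6 m[N→φ4] = [0, 0]
r6 m[E→φ5] = [0, 0]
r6 m[L→φ3] = [0, 0]
r6 m[J→φ2] = [2, 3]
r6 m[J→φ4] = [20, 21]
r6 m[J→φ5] = [22, 18]
r6 m[G→φ1] = [4, 8]
r6 m[G→φ3] = [21, 26]
r6 m[G→φ7] = [23, 18]
r7 m[φ0→M] = [13, 11]
r7 m[φ0→D] = [17, 24]
r7 m[φ1→M] = [10, 12]
r7 m[φ1→G] = [23, 21]
r7 m[φ2→D] = [10, 8]
r7 m[φ2→J] = [26, 24]
r7 m[φ3→L] = [24, 25]
r7 m[φ3→G] = [3, 0]
r7 m[φ4→N] = [23, 21]
r7 m[φ4→J] = [2, 0]
r7 m[φ5→E] = [21, 21]
r7 m[φ5→J] = [0, 3]
r7 m[φ6→M] = [5, 1]
r7 m[φ7→G] = [1, 8]
r7 m[φ8→M] = [3, 3]
r7 m[M→φ0] = [18, 16]
r7 m[M→φ1] = [21, 15]
r7 m[M→φ6] = [26, 26]
r7 m[M→φ8] = [28, 24]
r7 m[D→φ0] = [10, 8]
r7 m[D→φ2] = [17, 24]
r7 m[N→φ4] = [0, 0]
r7 m[E→φ5] = [0, 0]
r7 m[L→φ3] = [0, 0]
r7 m[J→φ2] = [2, 3]
r7 m[J→φ4] = [20, 21]
r7 m[J→φ5] = [22, 18]
r7 m[G→φ1] = [4, 8]
r7 m[G→φ3] = [21, 26]
r7 m[G→φ7] = [23, 18]
r8 m[φ0→M] = [13, 11]
r8 m[φ0→D] = [17, 24]
r8 m[φ1→M] = [10, 12]
r8 m[φ1→G] = [23, 21]
r8 m[φ2→D] = [10, 8]
r8 m[φ2→J] = [26, 24]
r8 m[φ3→L] = [24, 25]
r8 m[φ3→G] = [3, 0]
r8 m[φ4→N] = [23, 21]
r8 m[φ4→J] = [2, 0]
r8 m[φ5→E] = [21, 21]
r8 m[φ5→J] = [0, 3]
r8 m[φ6→M] = [5, 1]
r8 m[φ7→G] = [1, 8]
r8 m[φ8→M] = [3, 3]
r8 m[M→φ0] = [18, 16]
r8 m[M→φ1] = [21, 15]
r8 m[M→φ6] = [26, 26]
r8 m[M→φ8] = [28, 24]
r8 m[D→φ0] = [10, 8]
r8 m[D→φ2] = [17, 24]
r8 m[N→φ4] = [0, 0]
r8 m[E→φ5] = [0, 0]
r8 m[L→φ3] = [0, 0]
r8 m[J→φ2] = [2, 3]
r8 m[J→φ4] = [26, 27]
r8 m[J→φ5] = [28, 24]
r8 m[G→φ1] = [4, 8]
r8 m[G→φ3] = [24, 29]
r8 m[G→φ7] = [26, 21]
r9 m[φ0→M] = [13, 11]
r9 m[φ0→D] = [17, 24]
r9 m[φ1→M] = [10, 12]
r9 m[φ1→G] = [23, 21]
r9 m[φ2→D] = [10, 8]
r9 m[φ2→J] = [26, 24]
r9 m[φ3→L] = [27, 28]
r9 m[φ3→G] = [3, 0]
r9 m[φ4→N] = [29, 27]
r9 m[φ4→J] = [2, 0]
r9 m[φ5→E] = [27, 27]
r9 m[φ5→J] = [0, 3]
r9 m[φ6→M] = [5, 1]
r9 m[φ7→G] = [1, 8]
r9 m[φ8→M] = [3, 3]
r9 m[M→φ0] = [18, 16]
r9 m[M→φ1] = [21, 15]
r9 m[M→φ6] = [26, 26]
r9 m[M→φ8] = [28, 24]
r9 m[D→φ0] = [10, 8]
r9 m[D→φ2] = [17, 24]
r9 m[N→φ4] = [0, 0]
r9 m[E→φ5] = [0, 0]
r9 m[L→φ3] = [0, 0]
r9 m[J→φ2] = [2, 3]
r9 m[J→φ4] = [26, 27]
r9 m[J→φ5] = [28, 24]
r9 m[G→φ1] = [4, 8]
r9 m[G→φ3] = [24, 29]
r9 m[G→φ7] = [26, 21]
r10 m[φ0→M] = [13, 11]
r10 m[φ0→D] = [17, 24]
r10 m[φ1→M] = [10, 12]
r10 m[φ1→G] = [23, 21]
r10 m[φ2→D] = [10, 8]
r10 m[φ2→J] = [26, 24]
r10 m[φ3→L] = [27, 28]
r10 m[φ3→G] = [3, 0]
r10 m[φ4→N] = [29, 27]
r10 m[φ4→J] = [2, 0]
r10 m[φ5→E] = [27, 27]
r10 m[φ5→J] = [0, 3]
r10 m[φ6→M] = [5, 1]
r10 m[φ7→G] = [1, 8]
r10 m[φ8→M] = [3, 3]
r10 m[M→φ0] = [18, 16]
r10 m[M→φ1] = [21, 15]
r10 m[M→φ6] = [26, 26]
r10 m[M→φ8] = [28, 24]
r10 m[D→φ0] = [10, 8]
r10 m[D→φ2] = [17, 24]
r10 m[N→φ4] = [0, 0]
r10 m[E→φ5] = [0, 0]
r10 m[L→φ3] = [0, 0]
r10 m[J→φ2] = [2, 3]
r10 m[J→φ4] = [26, 27]
r10 m[J→φ5] = [28, 24]
r10 m[G→φ1] = [4, 8]
r10 m[G→φ3] = [24, 29]
r10 m[G→φ7] = [26, 21]
fixed point reached at round 10
traceback from M: (M=1, D=0, N=1, E=0, L=0, J=1, G=0), score=27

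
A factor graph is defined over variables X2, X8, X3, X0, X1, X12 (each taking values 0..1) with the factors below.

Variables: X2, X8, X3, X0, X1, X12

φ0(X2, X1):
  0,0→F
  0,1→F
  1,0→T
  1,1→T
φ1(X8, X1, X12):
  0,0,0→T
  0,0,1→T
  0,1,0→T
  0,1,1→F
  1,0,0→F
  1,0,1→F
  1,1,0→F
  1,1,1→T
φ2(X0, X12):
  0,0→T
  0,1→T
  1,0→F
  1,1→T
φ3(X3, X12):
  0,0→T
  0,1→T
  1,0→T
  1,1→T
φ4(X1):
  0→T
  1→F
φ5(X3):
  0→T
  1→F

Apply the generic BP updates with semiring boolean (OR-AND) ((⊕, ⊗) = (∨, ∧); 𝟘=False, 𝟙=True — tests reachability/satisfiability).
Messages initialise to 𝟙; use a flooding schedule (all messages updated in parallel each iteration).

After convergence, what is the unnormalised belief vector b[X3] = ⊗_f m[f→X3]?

b[X3] = [T, F]

init: all messages = 𝟙 over 2 values
r1 m[φ0→X2] = [F, T]
r1 m[φ0→X1] = [T, T]
r1 m[φ1→X8] = [T, T]
r1 m[φ1→X1] = [T, T]
r1 m[φ1→X12] = [T, T]
r1 m[φ2→X0] = [T, T]
r1 m[φ2→X12] = [T, T]
r1 m[φ3→X3] = [T, T]
r1 m[φ3→X12] = [T, T]
r1 m[φ4→X1] = [T, F]
r1 m[φ5→X3] = [T, F]
r1 m[X2→φ0] = [T, T]
r1 m[X8→φ1] = [T, T]
r1 m[X3→φ3] = [T, T]
r1 m[X3→φ5] = [T, T]
r1 m[X0→φ2] = [T, T]
r1 m[X1→φ0] = [T, T]
r1 m[X1→φ1] = [T, T]
r1 m[X1→φ4] = [T, T]
r1 m[X12→φ1] = [T, T]
r1 m[X12→φ2] = [T, T]
r1 m[X12→φ3] = [T, T]
r2 m[φ0→X2] = [F, T]
r2 m[φ0→X1] = [T, T]
r2 m[φ1→X8] = [T, T]
r2 m[φ1→X1] = [T, T]
r2 m[φ1→X12] = [T, T]
r2 m[φ2→X0] = [T, T]
r2 m[φ2→X12] = [T, T]
r2 m[φ3→X3] = [T, T]
r2 m[φ3→X12] = [T, T]
r2 m[φ4→X1] = [T, F]
r2 m[φ5→X3] = [T, F]
r2 m[X2→φ0] = [T, T]
r2 m[X8→φ1] = [T, T]
r2 m[X3→φ3] = [T, F]
r2 m[X3→φ5] = [T, T]
r2 m[X0→φ2] = [T, T]
r2 m[X1→φ0] = [T, F]
r2 m[X1→φ1] = [T, F]
r2 m[X1→φ4] = [T, T]
r2 m[X12→φ1] = [T, T]
r2 m[X12→φ2] = [T, T]
r2 m[X12→φ3] = [T, T]
r3 m[φ0→X2] = [F, T]
r3 m[φ0→X1] = [T, T]
r3 m[φ1→X8] = [T, F]
r3 m[φ1→X1] = [T, T]
r3 m[φ1→X12] = [T, T]
r3 m[φ2→X0] = [T, T]
r3 m[φ2→X12] = [T, T]
r3 m[φ3→X3] = [T, T]
r3 m[φ3→X12] = [T, T]
r3 m[φ4→X1] = [T, F]
r3 m[φ5→X3] = [T, F]
r3 m[X2→φ0] = [T, T]
r3 m[X8→φ1] = [T, T]
r3 m[X3→φ3] = [T, F]
r3 m[X3→φ5] = [T, T]
r3 m[X0→φ2] = [T, T]
r3 m[X1→φ0] = [T, F]
r3 m[X1→φ1] = [T, F]
r3 m[X1→φ4] = [T, T]
r3 m[X12→φ1] = [T, T]
r3 m[X12→φ2] = [T, T]
r3 m[X12→φ3] = [T, T]
r4 m[φ0→X2] = [F, T]
r4 m[φ0→X1] = [T, T]
r4 m[φ1→X8] = [T, F]
r4 m[φ1→X1] = [T, T]
r4 m[φ1→X12] = [T, T]
r4 m[φ2→X0] = [T, T]
r4 m[φ2→X12] = [T, T]
r4 m[φ3→X3] = [T, T]
r4 m[φ3→X12] = [T, T]
r4 m[φ4→X1] = [T, F]
r4 m[φ5→X3] = [T, F]
r4 m[X2→φ0] = [T, T]
r4 m[X8→φ1] = [T, T]
r4 m[X3→φ3] = [T, F]
r4 m[X3→φ5] = [T, T]
r4 m[X0→φ2] = [T, T]
r4 m[X1→φ0] = [T, F]
r4 m[X1→φ1] = [T, F]
r4 m[X1→φ4] = [T, T]
r4 m[X12→φ1] = [T, T]
r4 m[X12→φ2] = [T, T]
r4 m[X12→φ3] = [T, T]
fixed point reached at round 4
b[X3] = ⊗ incoming = [T, F]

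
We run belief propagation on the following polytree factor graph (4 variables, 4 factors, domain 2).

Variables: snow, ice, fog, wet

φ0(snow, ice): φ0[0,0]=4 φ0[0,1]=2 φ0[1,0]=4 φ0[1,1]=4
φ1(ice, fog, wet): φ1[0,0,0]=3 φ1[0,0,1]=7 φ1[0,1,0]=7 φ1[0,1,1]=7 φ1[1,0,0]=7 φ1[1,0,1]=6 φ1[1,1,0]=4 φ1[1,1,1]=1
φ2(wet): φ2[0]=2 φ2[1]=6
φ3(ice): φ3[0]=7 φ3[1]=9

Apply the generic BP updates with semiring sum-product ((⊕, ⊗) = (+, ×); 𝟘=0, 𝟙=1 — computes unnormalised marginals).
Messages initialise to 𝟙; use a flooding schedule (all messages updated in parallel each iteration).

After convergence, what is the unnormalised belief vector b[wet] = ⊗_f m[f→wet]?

b[wet] = [2308, 6972]

init: all messages = 𝟙 over 2 values
r1 m[φ0→snow] = [6, 8]
r1 m[φ0→ice] = [8, 6]
r1 m[φ1→ice] = [24, 18]
r1 m[φ1→fog] = [23, 19]
r1 m[φ1→wet] = [21, 21]
r1 m[φ2→wet] = [2, 6]
r1 m[φ3→ice] = [7, 9]
r1 m[snow→φ0] = [1, 1]
r1 m[ice→φ0] = [1, 1]
r1 m[ice→φ1] = [1, 1]
r1 m[ice→φ3] = [1, 1]
r1 m[fog→φ1] = [1, 1]
r1 m[wet→φ1] = [1, 1]
r1 m[wet→φ2] = [1, 1]
r2 m[φ0→snow] = [6, 8]
r2 m[φ0→ice] = [8, 6]
r2 m[φ1→ice] = [24, 18]
r2 m[φ1→fog] = [23, 19]
r2 m[φ1→wet] = [21, 21]
r2 m[φ2→wet] = [2, 6]
r2 m[φ3→ice] = [7, 9]
r2 m[snow→φ0] = [1, 1]
r2 m[ice→φ0] = [168, 162]
r2 m[ice→φ1] = [56, 54]
r2 m[ice→φ3] = [192, 108]
r2 m[fog→φ1] = [1, 1]
r2 m[wet→φ1] = [2, 6]
r2 m[wet→φ2] = [21, 21]
r3 m[φ0→snow] = [996, 1320]
r3 m[φ0→ice] = [8, 6]
r3 m[φ1→ice] = [104, 64]
r3 m[φ1→fog] = [5388, 3892]
r3 m[φ1→wet] = [1154, 1162]
r3 m[φ2→wet] = [2, 6]
r3 m[φ3→ice] = [7, 9]
r3 m[snow→φ0] = [1, 1]
r3 m[ice→φ0] = [168, 162]
r3 m[ice→φ1] = [56, 54]
r3 m[ice→φ3] = [192, 108]
r3 m[fog→φ1] = [1, 1]
r3 m[wet→φ1] = [2, 6]
r3 m[wet→φ2] = [21, 21]
r4 m[φ0→snow] = [996, 1320]
r4 m[φ0→ice] = [8, 6]
r4 m[φ1→ice] = [104, 64]
r4 m[φ1→fog] = [5388, 3892]
r4 m[φ1→wet] = [1154, 1162]
r4 m[φ2→wet] = [2, 6]
r4 m[φ3→ice] = [7, 9]
r4 m[snow→φ0] = [1, 1]
r4 m[ice→φ0] = [728, 576]
r4 m[ice→φ1] = [56, 54]
r4 m[ice→φ3] = [832, 384]
r4 m[fog→φ1] = [1, 1]
r4 m[wet→φ1] = [2, 6]
r4 m[wet→φ2] = [1154, 1162]
r5 m[φ0→snow] = [4064, 5216]
r5 m[φ0→ice] = [8, 6]
r5 m[φ1→ice] = [104, 64]
r5 m[φ1→fog] = [5388, 3892]
r5 m[φ1→wet] = [1154, 1162]
r5 m[φ2→wet] = [2, 6]
r5 m[φ3→ice] = [7, 9]
r5 m[snow→φ0] = [1, 1]
r5 m[ice→φ0] = [728, 576]
r5 m[ice→φ1] = [56, 54]
r5 m[ice→φ3] = [832, 384]
r5 m[fog→φ1] = [1, 1]
r5 m[wet→φ1] = [2, 6]
r5 m[wet→φ2] = [1154, 1162]
r6 m[φ0→snow] = [4064, 5216]
r6 m[φ0→ice] = [8, 6]
r6 m[φ1→ice] = [104, 64]
r6 m[φ1→fog] = [5388, 3892]
r6 m[φ1→wet] = [1154, 1162]
r6 m[φ2→wet] = [2, 6]
r6 m[φ3→ice] = [7, 9]
r6 m[snow→φ0] = [1, 1]
r6 m[ice→φ0] = [728, 576]
r6 m[ice→φ1] = [56, 54]
r6 m[ice→φ3] = [832, 384]
r6 m[fog→φ1] = [1, 1]
r6 m[wet→φ1] = [2, 6]
r6 m[wet→φ2] = [1154, 1162]
fixed point reached at round 6
b[wet] = ⊗ incoming = [2308, 6972]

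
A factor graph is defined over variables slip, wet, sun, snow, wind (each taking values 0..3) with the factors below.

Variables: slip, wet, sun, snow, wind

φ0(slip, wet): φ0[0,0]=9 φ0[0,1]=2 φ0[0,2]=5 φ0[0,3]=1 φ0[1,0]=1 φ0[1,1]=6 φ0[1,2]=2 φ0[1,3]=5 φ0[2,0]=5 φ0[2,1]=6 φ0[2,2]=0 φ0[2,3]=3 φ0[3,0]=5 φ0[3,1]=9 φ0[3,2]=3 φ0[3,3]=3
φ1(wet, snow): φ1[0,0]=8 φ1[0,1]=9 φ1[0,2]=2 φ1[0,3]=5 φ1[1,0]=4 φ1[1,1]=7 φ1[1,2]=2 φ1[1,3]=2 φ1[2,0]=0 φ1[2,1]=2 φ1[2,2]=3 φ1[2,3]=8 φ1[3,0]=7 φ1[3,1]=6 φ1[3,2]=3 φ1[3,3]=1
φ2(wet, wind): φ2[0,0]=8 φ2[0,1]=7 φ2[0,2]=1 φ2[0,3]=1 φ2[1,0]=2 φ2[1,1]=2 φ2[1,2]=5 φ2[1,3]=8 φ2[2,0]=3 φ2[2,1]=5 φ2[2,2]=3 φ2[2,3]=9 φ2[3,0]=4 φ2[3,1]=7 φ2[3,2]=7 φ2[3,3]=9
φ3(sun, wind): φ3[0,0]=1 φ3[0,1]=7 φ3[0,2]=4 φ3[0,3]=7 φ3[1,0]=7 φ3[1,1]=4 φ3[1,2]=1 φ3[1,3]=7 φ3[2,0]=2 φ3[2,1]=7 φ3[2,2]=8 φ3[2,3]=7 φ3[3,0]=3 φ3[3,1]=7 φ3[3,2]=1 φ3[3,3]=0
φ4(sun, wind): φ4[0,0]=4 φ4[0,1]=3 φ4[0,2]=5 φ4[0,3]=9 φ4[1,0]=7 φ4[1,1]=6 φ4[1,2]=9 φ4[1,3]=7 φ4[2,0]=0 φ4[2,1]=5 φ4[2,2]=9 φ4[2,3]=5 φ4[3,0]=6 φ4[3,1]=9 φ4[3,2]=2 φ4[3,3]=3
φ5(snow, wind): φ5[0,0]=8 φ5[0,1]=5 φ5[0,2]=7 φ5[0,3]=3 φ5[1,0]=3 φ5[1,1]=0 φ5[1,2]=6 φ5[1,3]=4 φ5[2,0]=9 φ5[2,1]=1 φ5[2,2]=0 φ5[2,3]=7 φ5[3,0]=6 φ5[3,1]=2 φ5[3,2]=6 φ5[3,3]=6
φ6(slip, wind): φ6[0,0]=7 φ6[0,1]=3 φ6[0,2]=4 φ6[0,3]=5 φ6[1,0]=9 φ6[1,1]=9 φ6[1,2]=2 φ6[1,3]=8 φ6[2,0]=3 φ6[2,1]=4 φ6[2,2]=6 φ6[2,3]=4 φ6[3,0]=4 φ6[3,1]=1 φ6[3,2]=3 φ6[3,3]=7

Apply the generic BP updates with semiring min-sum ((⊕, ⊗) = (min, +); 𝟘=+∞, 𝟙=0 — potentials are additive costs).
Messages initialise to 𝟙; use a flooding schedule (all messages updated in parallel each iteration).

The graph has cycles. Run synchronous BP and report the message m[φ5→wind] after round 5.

message @ round 5 = [8, 5, 4, 6]

init: all messages = 𝟙 over 4 values
r1 m[φ0→slip] = [1, 1, 0, 3]
r1 m[φ0→wet] = [1, 2, 0, 1]
r1 m[φ1→wet] = [2, 2, 0, 1]
r1 m[φ1→snow] = [0, 2, 2, 1]
r1 m[φ2→wet] = [1, 2, 3, 4]
r1 m[φ2→wind] = [2, 2, 1, 1]
r1 m[φ3→sun] = [1, 1, 2, 0]
r1 m[φ3→wind] = [1, 4, 1, 0]
r1 m[φ4→sun] = [3, 6, 0, 2]
r1 m[φ4→wind] = [0, 3, 2, 3]
r1 m[φ5→snow] = [3, 0, 0, 2]
r1 m[φ5→wind] = [3, 0, 0, 3]
r1 m[φ6→slip] = [3, 2, 3, 1]
r1 m[φ6→wind] = [3, 1, 2, 4]
r1 m[slip→φ0] = [0, 0, 0, 0]
r1 m[slip→φ6] = [0, 0, 0, 0]
r1 m[wet→φ0] = [0, 0, 0, 0]
r1 m[wet→φ1] = [0, 0, 0, 0]
r1 m[wet→φ2] = [0, 0, 0, 0]
r1 m[sun→φ3] = [0, 0, 0, 0]
r1 m[sun→φ4] = [0, 0, 0, 0]
r1 m[snow→φ1] = [0, 0, 0, 0]
r1 m[snow→φ5] = [0, 0, 0, 0]
r1 m[wind→φ2] = [0, 0, 0, 0]
r1 m[wind→φ3] = [0, 0, 0, 0]
r1 m[wind→φ4] = [0, 0, 0, 0]
r1 m[wind→φ5] = [0, 0, 0, 0]
r1 m[wind→φ6] = [0, 0, 0, 0]
r2 m[φ0→slip] = [1, 1, 0, 3]
r2 m[φ0→wet] = [1, 2, 0, 1]
r2 m[φ1→wet] = [2, 2, 0, 1]
r2 m[φ1→snow] = [0, 2, 2, 1]
r2 m[φ2→wet] = [1, 2, 3, 4]
r2 m[φ2→wind] = [2, 2, 1, 1]
r2 m[φ3→sun] = [1, 1, 2, 0]
r2 m[φ3→wind] = [1, 4, 1, 0]
r2 m[φ4→sun] = [3, 6, 0, 2]
r2 m[φ4→wind] = [0, 3, 2, 3]
r2 m[φ5→snow] = [3, 0, 0, 2]
r2 m[φ5→wind] = [3, 0, 0, 3]
r2 m[φ6→slip] = [3, 2, 3, 1]
r2 m[φ6→wind] = [3, 1, 2, 4]
r2 m[slip→φ0] = [3, 2, 3, 1]
r2 m[slip→φ6] = [1, 1, 0, 3]
r2 m[wet→φ0] = [3, 4, 3, 5]
r2 m[wet→φ1] = [2, 4, 3, 5]
r2 m[wet→φ2] = [3, 4, 0, 2]
r2 m[sun→φ3] = [3, 6, 0, 2]
r2 m[sun→φ4] = [1, 1, 2, 0]
r2 m[snow→φ1] = [3, 0, 0, 2]
r2 m[snow→φ5] = [0, 2, 2, 1]
r2 m[wind→φ2] = [7, 8, 5, 10]
r2 m[wind→φ3] = [8, 6, 5, 11]
r2 m[wind→φ4] = [9, 7, 4, 8]
r2 m[wind→φ5] = [6, 10, 6, 8]
r2 m[wind→φ6] = [6, 9, 4, 7]
r3 m[φ0→slip] = [6, 4, 3, 6]
r3 m[φ0→wet] = [3, 5, 3, 4]
r3 m[φ1→wet] = [2, 2, 2, 3]
r3 m[φ1→snow] = [3, 5, 4, 6]
r3 m[φ2→wet] = [6, 9, 8, 11]
r3 m[φ2→wind] = [3, 5, 3, 4]
r3 m[φ3→sun] = [9, 6, 10, 6]
r3 m[φ3→wind] = [2, 7, 3, 2]
r3 m[φ4→sun] = [9, 13, 9, 6]
r3 m[φ4→wind] = [2, 4, 2, 3]
r3 m[φ5→snow] = [11, 9, 6, 12]
r3 m[φ5→wind] = [5, 2, 2, 3]
r3 m[φ6→slip] = [8, 6, 9, 7]
r3 m[φ6→wind] = [3, 4, 3, 4]
r3 m[slip→φ0] = [3, 2, 3, 1]
r3 m[slip→φ6] = [1, 1, 0, 3]
r3 m[wet→φ0] = [3, 4, 3, 5]
r3 m[wet→φ1] = [2, 4, 3, 5]
r3 m[wet→φ2] = [3, 4, 0, 2]
r3 m[sun→φ3] = [3, 6, 0, 2]
r3 m[sun→φ4] = [1, 1, 2, 0]
r3 m[snow→φ1] = [3, 0, 0, 2]
r3 m[snow→φ5] = [0, 2, 2, 1]
r3 m[wind→φ2] = [7, 8, 5, 10]
r3 m[wind→φ3] = [8, 6, 5, 11]
r3 m[wind→φ4] = [9, 7, 4, 8]
r3 m[wind→φ5] = [6, 10, 6, 8]
r3 m[wind→φ6] = [6, 9, 4, 7]
r4 m[φ0→slip] = [6, 4, 3, 6]
r4 m[φ0→wet] = [3, 5, 3, 4]
r4 m[φ1→wet] = [2, 2, 2, 3]
r4 m[φ1→snow] = [3, 5, 4, 6]
r4 m[φ2→wet] = [6, 9, 8, 11]
r4 m[φ2→wind] = [3, 5, 3, 4]
r4 m[φ3→sun] = [9, 6, 10, 6]
r4 m[φ3→wind] = [2, 7, 3, 2]
r4 m[φ4→sun] = [9, 13, 9, 6]
r4 m[φ4→wind] = [2, 4, 2, 3]
r4 m[φ5→snow] = [11, 9, 6, 12]
r4 m[φ5→wind] = [5, 2, 2, 3]
r4 m[φ6→slip] = [8, 6, 9, 7]
r4 m[φ6→wind] = [3, 4, 3, 4]
r4 m[slip→φ0] = [8, 6, 9, 7]
r4 m[slip→φ6] = [6, 4, 3, 6]
r4 m[wet→φ0] = [8, 11, 10, 14]
r4 m[wet→φ1] = [9, 14, 11, 15]
r4 m[wet→φ2] = [5, 7, 5, 7]
r4 m[sun→φ3] = [9, 13, 9, 6]
r4 m[sun→φ4] = [9, 6, 10, 6]
r4 m[snow→φ1] = [11, 9, 6, 12]
r4 m[snow→φ5] = [3, 5, 4, 6]
r4 m[wind→φ2] = [12, 17, 10, 12]
r4 m[wind→φ3] = [13, 15, 10, 14]
r4 m[wind→φ4] = [13, 18, 11, 13]
r4 m[wind→φ5] = [10, 20, 11, 13]
r4 m[wind→φ6] = [12, 18, 10, 12]
r5 m[φ0→slip] = [13, 9, 10, 13]
r5 m[φ0→wet] = [7, 10, 8, 9]
r5 m[φ1→wet] = [8, 8, 9, 9]
r5 m[φ1→snow] = [11, 13, 11, 14]
r5 m[φ2→wet] = [11, 14, 13, 16]
r5 m[φ2→wind] = [8, 9, 6, 6]
r5 m[φ3→sun] = [14, 11, 15, 11]
r5 m[φ3→wind] = [9, 13, 7, 6]
r5 m[φ4→sun] = [16, 20, 13, 13]
r5 m[φ4→wind] = [10, 12, 8, 9]
r5 m[φ5→snow] = [16, 13, 11, 16]
r5 m[φ5→wind] = [8, 5, 4, 6]
r5 m[φ6→slip] = [14, 12, 15, 13]
r5 m[φ6→wind] = [6, 7, 6, 7]
r5 m[slip→φ0] = [8, 6, 9, 7]
r5 m[slip→φ6] = [6, 4, 3, 6]
r5 m[wet→φ0] = [8, 11, 10, 14]
r5 m[wet→φ1] = [9, 14, 11, 15]
r5 m[wet→φ2] = [5, 7, 5, 7]
r5 m[sun→φ3] = [9, 13, 9, 6]
r5 m[sun→φ4] = [9, 6, 10, 6]
r5 m[snow→φ1] = [11, 9, 6, 12]
r5 m[snow→φ5] = [3, 5, 4, 6]
r5 m[wind→φ2] = [12, 17, 10, 12]
r5 m[wind→φ3] = [13, 15, 10, 14]
r5 m[wind→φ4] = [13, 18, 11, 13]
r5 m[wind→φ5] = [10, 20, 11, 13]
r5 m[wind→φ6] = [12, 18, 10, 12]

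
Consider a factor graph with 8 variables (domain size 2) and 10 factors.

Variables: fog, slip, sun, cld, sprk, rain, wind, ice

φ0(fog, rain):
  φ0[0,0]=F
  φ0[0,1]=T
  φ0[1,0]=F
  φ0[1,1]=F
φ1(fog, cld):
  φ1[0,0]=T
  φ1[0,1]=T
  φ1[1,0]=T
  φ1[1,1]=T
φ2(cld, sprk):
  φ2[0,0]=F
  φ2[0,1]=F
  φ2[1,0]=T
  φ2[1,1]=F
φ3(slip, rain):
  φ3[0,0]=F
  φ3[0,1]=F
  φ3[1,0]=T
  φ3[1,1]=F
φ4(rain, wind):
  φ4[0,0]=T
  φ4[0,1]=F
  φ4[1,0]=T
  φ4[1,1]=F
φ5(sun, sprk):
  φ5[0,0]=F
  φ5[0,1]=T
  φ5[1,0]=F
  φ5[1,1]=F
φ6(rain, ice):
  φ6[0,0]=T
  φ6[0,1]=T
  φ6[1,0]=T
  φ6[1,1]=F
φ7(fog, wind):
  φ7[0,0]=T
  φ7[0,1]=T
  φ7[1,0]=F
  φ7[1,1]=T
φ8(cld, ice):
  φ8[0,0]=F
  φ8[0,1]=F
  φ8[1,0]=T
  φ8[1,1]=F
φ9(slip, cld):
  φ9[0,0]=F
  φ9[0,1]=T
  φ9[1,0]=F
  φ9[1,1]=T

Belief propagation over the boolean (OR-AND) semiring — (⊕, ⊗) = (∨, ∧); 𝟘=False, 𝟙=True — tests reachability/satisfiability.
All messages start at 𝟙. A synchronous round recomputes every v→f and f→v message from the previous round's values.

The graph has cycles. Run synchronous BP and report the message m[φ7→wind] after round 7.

init: all messages = 𝟙 over 2 values
r1 m[φ0→fog] = [T, F]
r1 m[φ0→rain] = [F, T]
r1 m[φ1→fog] = [T, T]
r1 m[φ1→cld] = [T, T]
r1 m[φ2→cld] = [F, T]
r1 m[φ2→sprk] = [T, F]
r1 m[φ3→slip] = [F, T]
r1 m[φ3→rain] = [T, F]
r1 m[φ4→rain] = [T, T]
r1 m[φ4→wind] = [T, F]
r1 m[φ5→sun] = [T, F]
r1 m[φ5→sprk] = [F, T]
r1 m[φ6→rain] = [T, T]
r1 m[φ6→ice] = [T, T]
r1 m[φ7→fog] = [T, T]
r1 m[φ7→wind] = [T, T]
r1 m[φ8→cld] = [F, T]
r1 m[φ8→ice] = [T, F]
r1 m[φ9→slip] = [T, T]
r1 m[φ9→cld] = [F, T]
r1 m[fog→φ0] = [T, T]
r1 m[fog→φ1] = [T, T]
r1 m[fog→φ7] = [T, T]
r1 m[slip→φ3] = [T, T]
r1 m[slip→φ9] = [T, T]
r1 m[sun→φ5] = [T, T]
r1 m[cld→φ1] = [T, T]
r1 m[cld→φ2] = [T, T]
r1 m[cld→φ8] = [T, T]
r1 m[cld→φ9] = [T, T]
r1 m[sprk→φ2] = [T, T]
r1 m[sprk→φ5] = [T, T]
r1 m[rain→φ0] = [T, T]
r1 m[rain→φ3] = [T, T]
r1 m[rain→φ4] = [T, T]
r1 m[rain→φ6] = [T, T]
r1 m[wind→φ4] = [T, T]
r1 m[wind→φ7] = [T, T]
r1 m[ice→φ6] = [T, T]
r1 m[ice→φ8] = [T, T]
r2 m[φ0→fog] = [T, F]
r2 m[φ0→rain] = [F, T]
r2 m[φ1→fog] = [T, T]
r2 m[φ1→cld] = [T, T]
r2 m[φ2→cld] = [F, T]
r2 m[φ2→sprk] = [T, F]
r2 m[φ3→slip] = [F, T]
r2 m[φ3→rain] = [T, F]
r2 m[φ4→rain] = [T, T]
r2 m[φ4→wind] = [T, F]
r2 m[φ5→sun] = [T, F]
r2 m[φ5→sprk] = [F, T]
r2 m[φ6→rain] = [T, T]
r2 m[φ6→ice] = [T, T]
r2 m[φ7→fog] = [T, T]
r2 m[φ7→wind] = [T, T]
r2 m[φ8→cld] = [F, T]
r2 m[φ8→ice] = [T, F]
r2 m[φ9→slip] = [T, T]
r2 m[φ9→cld] = [F, T]
r2 m[fog→φ0] = [T, T]
r2 m[fog→φ1] = [T, F]
r2 m[fog→φ7] = [T, F]
r2 m[slip→φ3] = [T, T]
r2 m[slip→φ9] = [F, T]
r2 m[sun→φ5] = [T, T]
r2 m[cld→φ1] = [F, T]
r2 m[cld→φ2] = [F, T]
r2 m[cld→φ8] = [F, T]
r2 m[cld→φ9] = [F, T]
r2 m[sprk→φ2] = [F, T]
r2 m[sprk→φ5] = [T, F]
r2 m[rain→φ0] = [T, F]
r2 m[rain→φ3] = [F, T]
r2 m[rain→φ4] = [F, F]
r2 m[rain→φ6] = [F, F]
r2 m[wind→φ4] = [T, T]
r2 m[wind→φ7] = [T, F]
r2 m[ice→φ6] = [T, F]
r2 m[ice→φ8] = [T, T]
r3 m[φ0→fog] = [F, F]
r3 m[φ0→rain] = [F, T]
r3 m[φ1→fog] = [T, T]
r3 m[φ1→cld] = [T, T]
r3 m[φ2→cld] = [F, F]
r3 m[φ2→sprk] = [T, F]
r3 m[φ3→slip] = [F, F]
r3 m[φ3→rain] = [T, F]
r3 m[φ4→rain] = [T, T]
r3 m[φ4→wind] = [F, F]
r3 m[φ5→sun] = [F, F]
r3 m[φ5→sprk] = [F, T]
r3 m[φ6→rain] = [T, T]
r3 m[φ6→ice] = [F, F]
r3 m[φ7→fog] = [T, F]
r3 m[φ7→wind] = [T, T]
r3 m[φ8→cld] = [F, T]
r3 m[φ8→ice] = [T, F]
r3 m[φ9→slip] = [T, T]
r3 m[φ9→cld] = [F, T]
r3 m[fog→φ0] = [T, T]
r3 m[fog→φ1] = [T, F]
r3 m[fog→φ7] = [T, F]
r3 m[slip→φ3] = [T, T]
r3 m[slip→φ9] = [F, T]
r3 m[sun→φ5] = [T, T]
r3 m[cld→φ1] = [F, T]
r3 m[cld→φ2] = [F, T]
r3 m[cld→φ8] = [F, T]
r3 m[cld→φ9] = [F, T]
r3 m[sprk→φ2] = [F, T]
r3 m[sprk→φ5] = [T, F]
r3 m[rain→φ0] = [T, F]
r3 m[rain→φ3] = [F, T]
r3 m[rain→φ4] = [F, F]
r3 m[rain→φ6] = [F, F]
r3 m[wind→φ4] = [T, T]
r3 m[wind→φ7] = [T, F]
r3 m[ice→φ6] = [T, F]
r3 m[ice→φ8] = [T, T]
r4 m[φ0→fog] = [F, F]
r4 m[φ0→rain] = [F, T]
r4 m[φ1→fog] = [T, T]
r4 m[φ1→cld] = [T, T]
r4 m[φ2→cld] = [F, F]
r4 m[φ2→sprk] = [T, F]
r4 m[φ3→slip] = [F, F]
r4 m[φ3→rain] = [T, F]
r4 m[φ4→rain] = [T, T]
r4 m[φ4→wind] = [F, F]
r4 m[φ5→sun] = [F, F]
r4 m[φ5→sprk] = [F, T]
r4 m[φ6→rain] = [T, T]
r4 m[φ6→ice] = [F, F]
r4 m[φ7→fog] = [T, F]
r4 m[φ7→wind] = [T, T]
r4 m[φ8→cld] = [F, T]
r4 m[φ8→ice] = [T, F]
r4 m[φ9→slip] = [T, T]
r4 m[φ9→cld] = [F, T]
r4 m[fog→φ0] = [T, F]
r4 m[fog→φ1] = [F, F]
r4 m[fog→φ7] = [F, F]
r4 m[slip→φ3] = [T, T]
r4 m[slip→φ9] = [F, F]
r4 m[sun→φ5] = [T, T]
r4 m[cld→φ1] = [F, F]
r4 m[cld→φ2] = [F, T]
r4 m[cld→φ8] = [F, F]
r4 m[cld→φ9] = [F, F]
r4 m[sprk→φ2] = [F, T]
r4 m[sprk→φ5] = [T, F]
r4 m[rain→φ0] = [T, F]
r4 m[rain→φ3] = [F, T]
r4 m[rain→φ4] = [F, F]
r4 m[rain→φ6] = [F, F]
r4 m[wind→φ4] = [T, T]
r4 m[wind→φ7] = [F, F]
r4 m[ice→φ6] = [T, F]
r4 m[ice→φ8] = [F, F]
r5 m[φ0→fog] = [F, F]
r5 m[φ0→rain] = [F, T]
r5 m[φ1→fog] = [F, F]
r5 m[φ1→cld] = [F, F]
r5 m[φ2→cld] = [F, F]
r5 m[φ2→sprk] = [T, F]
r5 m[φ3→slip] = [F, F]
r5 m[φ3→rain] = [T, F]
r5 m[φ4→rain] = [T, T]
r5 m[φ4→wind] = [F, F]
r5 m[φ5→sun] = [F, F]
r5 m[φ5→sprk] = [F, T]
r5 m[φ6→rain] = [T, T]
r5 m[φ6→ice] = [F, F]
r5 m[φ7→fog] = [F, F]
r5 m[φ7→wind] = [F, F]
r5 m[φ8→cld] = [F, F]
r5 m[φ8→ice] = [F, F]
r5 m[φ9→slip] = [F, F]
r5 m[φ9→cld] = [F, F]
r5 m[fog→φ0] = [T, F]
r5 m[fog→φ1] = [F, F]
r5 m[fog→φ7] = [F, F]
r5 m[slip→φ3] = [T, T]
r5 m[slip→φ9] = [F, F]
r5 m[sun→φ5] = [T, T]
r5 m[cld→φ1] = [F, F]
r5 m[cld→φ2] = [F, T]
r5 m[cld→φ8] = [F, F]
r5 m[cld→φ9] = [F, F]
r5 m[sprk→φ2] = [F, T]
r5 m[sprk→φ5] = [T, F]
r5 m[rain→φ0] = [T, F]
r5 m[rain→φ3] = [F, T]
r5 m[rain→φ4] = [F, F]
r5 m[rain→φ6] = [F, F]
r5 m[wind→φ4] = [T, T]
r5 m[wind→φ7] = [F, F]
r5 m[ice→φ6] = [T, F]
r5 m[ice→φ8] = [F, F]
r6 m[φ0→fog] = [F, F]
r6 m[φ0→rain] = [F, T]
r6 m[φ1→fog] = [F, F]
r6 m[φ1→cld] = [F, F]
r6 m[φ2→cld] = [F, F]
r6 m[φ2→sprk] = [T, F]
r6 m[φ3→slip] = [F, F]
r6 m[φ3→rain] = [T, F]
r6 m[φ4→rain] = [T, T]
r6 m[φ4→wind] = [F, F]
r6 m[φ5→sun] = [F, F]
r6 m[φ5→sprk] = [F, T]
r6 m[φ6→rain] = [T, T]
r6 m[φ6→ice] = [F, F]
r6 m[φ7→fog] = [F, F]
r6 m[φ7→wind] = [F, F]
r6 m[φ8→cld] = [F, F]
r6 m[φ8→ice] = [F, F]
r6 m[φ9→slip] = [F, F]
r6 m[φ9→cld] = [F, F]
r6 m[fog→φ0] = [F, F]
r6 m[fog→φ1] = [F, F]
r6 m[fog→φ7] = [F, F]
r6 m[slip→φ3] = [F, F]
r6 m[slip→φ9] = [F, F]
r6 m[sun→φ5] = [T, T]
r6 m[cld→φ1] = [F, F]
r6 m[cld→φ2] = [F, F]
r6 m[cld→φ8] = [F, F]
r6 m[cld→φ9] = [F, F]
r6 m[sprk→φ2] = [F, T]
r6 m[sprk→φ5] = [T, F]
r6 m[rain→φ0] = [T, F]
r6 m[rain→φ3] = [F, T]
r6 m[rain→φ4] = [F, F]
r6 m[rain→φ6] = [F, F]
r6 m[wind→φ4] = [F, F]
r6 m[wind→φ7] = [F, F]
r6 m[ice→φ6] = [F, F]
r6 m[ice→φ8] = [F, F]
r7 m[φ0→fog] = [F, F]
r7 m[φ0→rain] = [F, F]
r7 m[φ1→fog] = [F, F]
r7 m[φ1→cld] = [F, F]
r7 m[φ2→cld] = [F, F]
r7 m[φ2→sprk] = [F, F]
r7 m[φ3→slip] = [F, F]
r7 m[φ3→rain] = [F, F]
r7 m[φ4→rain] = [F, F]
r7 m[φ4→wind] = [F, F]
r7 m[φ5→sun] = [F, F]
r7 m[φ5→sprk] = [F, T]
r7 m[φ6→rain] = [F, F]
r7 m[φ6→ice] = [F, F]
r7 m[φ7→fog] = [F, F]
r7 m[φ7→wind] = [F, F]
r7 m[φ8→cld] = [F, F]
r7 m[φ8→ice] = [F, F]
r7 m[φ9→slip] = [F, F]
r7 m[φ9→cld] = [F, F]
r7 m[fog→φ0] = [F, F]
r7 m[fog→φ1] = [F, F]
r7 m[fog→φ7] = [F, F]
r7 m[slip→φ3] = [F, F]
r7 m[slip→φ9] = [F, F]
r7 m[sun→φ5] = [T, T]
r7 m[cld→φ1] = [F, F]
r7 m[cld→φ2] = [F, F]
r7 m[cld→φ8] = [F, F]
r7 m[cld→φ9] = [F, F]
r7 m[sprk→φ2] = [F, T]
r7 m[sprk→φ5] = [T, F]
r7 m[rain→φ0] = [T, F]
r7 m[rain→φ3] = [F, T]
r7 m[rain→φ4] = [F, F]
r7 m[rain→φ6] = [F, F]
r7 m[wind→φ4] = [F, F]
r7 m[wind→φ7] = [F, F]
r7 m[ice→φ6] = [F, F]
r7 m[ice→φ8] = [F, F]

message @ round 7 = [F, F]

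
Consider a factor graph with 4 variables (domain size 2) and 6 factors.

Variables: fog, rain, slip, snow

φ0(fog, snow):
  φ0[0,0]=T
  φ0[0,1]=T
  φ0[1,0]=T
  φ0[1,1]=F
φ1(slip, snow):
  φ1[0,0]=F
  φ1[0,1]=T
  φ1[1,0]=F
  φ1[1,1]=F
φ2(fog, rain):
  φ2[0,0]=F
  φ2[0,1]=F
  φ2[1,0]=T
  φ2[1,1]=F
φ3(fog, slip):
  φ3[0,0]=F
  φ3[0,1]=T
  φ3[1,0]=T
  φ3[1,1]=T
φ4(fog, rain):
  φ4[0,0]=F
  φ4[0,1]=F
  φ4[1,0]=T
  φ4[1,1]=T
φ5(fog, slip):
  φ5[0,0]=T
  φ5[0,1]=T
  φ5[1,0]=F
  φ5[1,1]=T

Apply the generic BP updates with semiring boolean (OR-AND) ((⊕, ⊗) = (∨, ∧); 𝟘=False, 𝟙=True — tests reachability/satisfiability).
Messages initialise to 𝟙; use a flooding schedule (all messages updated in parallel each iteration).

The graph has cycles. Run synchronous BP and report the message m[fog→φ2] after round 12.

message @ round 12 = [F, F]

init: all messages = 𝟙 over 2 values
r1 m[φ0→fog] = [T, T]
r1 m[φ0→snow] = [T, T]
r1 m[φ1→slip] = [T, F]
r1 m[φ1→snow] = [F, T]
r1 m[φ2→fog] = [F, T]
r1 m[φ2→rain] = [T, F]
r1 m[φ3→fog] = [T, T]
r1 m[φ3→slip] = [T, T]
r1 m[φ4→fog] = [F, T]
r1 m[φ4→rain] = [T, T]
r1 m[φ5→fog] = [T, T]
r1 m[φ5→slip] = [T, T]
r1 m[fog→φ0] = [T, T]
r1 m[fog→φ2] = [T, T]
r1 m[fog→φ3] = [T, T]
r1 m[fog→φ4] = [T, T]
r1 m[fog→φ5] = [T, T]
r1 m[rain→φ2] = [T, T]
r1 m[rain→φ4] = [T, T]
r1 m[slip→φ1] = [T, T]
r1 m[slip→φ3] = [T, T]
r1 m[slip→φ5] = [T, T]
r1 m[snow→φ0] = [T, T]
r1 m[snow→φ1] = [T, T]
r2 m[φ0→fog] = [T, T]
r2 m[φ0→snow] = [T, T]
r2 m[φ1→slip] = [T, F]
r2 m[φ1→snow] = [F, T]
r2 m[φ2→fog] = [F, T]
r2 m[φ2→rain] = [T, F]
r2 m[φ3→fog] = [T, T]
r2 m[φ3→slip] = [T, T]
r2 m[φ4→fog] = [F, T]
r2 m[φ4→rain] = [T, T]
r2 m[φ5→fog] = [T, T]
r2 m[φ5→slip] = [T, T]
r2 m[fog→φ0] = [F, T]
r2 m[fog→φ2] = [F, T]
r2 m[fog→φ3] = [F, T]
r2 m[fog→φ4] = [F, T]
r2 m[fog→φ5] = [F, T]
r2 m[rain→φ2] = [T, T]
r2 m[rain→φ4] = [T, F]
r2 m[slip→φ1] = [T, T]
r2 m[slip→φ3] = [T, F]
r2 m[slip→φ5] = [T, F]
r2 m[snow→φ0] = [F, T]
r2 m[snow→φ1] = [T, T]
r3 m[φ0→fog] = [T, F]
r3 m[φ0→snow] = [T, F]
r3 m[φ1→slip] = [T, F]
r3 m[φ1→snow] = [F, T]
r3 m[φ2→fog] = [F, T]
r3 m[φ2→rain] = [T, F]
r3 m[φ3→fog] = [F, T]
r3 m[φ3→slip] = [T, T]
r3 m[φ4→fog] = [F, T]
r3 m[φ4→rain] = [T, T]
r3 m[φ5→fog] = [T, F]
r3 m[φ5→slip] = [F, T]
r3 m[fog→φ0] = [F, T]
r3 m[fog→φ2] = [F, T]
r3 m[fog→φ3] = [F, T]
r3 m[fog→φ4] = [F, T]
r3 m[fog→φ5] = [F, T]
r3 m[rain→φ2] = [T, T]
r3 m[rain→φ4] = [T, F]
r3 m[slip→φ1] = [T, T]
r3 m[slip→φ3] = [T, F]
r3 m[slip→φ5] = [T, F]
r3 m[snow→φ0] = [F, T]
r3 m[snow→φ1] = [T, T]
r4 m[φ0→fog] = [T, F]
r4 m[φ0→snow] = [T, F]
r4 m[φ1→slip] = [T, F]
r4 m[φ1→snow] = [F, T]
r4 m[φ2→fog] = [F, T]
r4 m[φ2→rain] = [T, F]
r4 m[φ3→fog] = [F, T]
r4 m[φ3→slip] = [T, T]
r4 m[φ4→fog] = [F, T]
r4 m[φ4→rain] = [T, T]
r4 m[φ5→fog] = [T, F]
r4 m[φ5→slip] = [F, T]
r4 m[fog→φ0] = [F, F]
r4 m[fog→φ2] = [F, F]
r4 m[fog→φ3] = [F, F]
r4 m[fog→φ4] = [F, F]
r4 m[fog→φ5] = [F, F]
r4 m[rain→φ2] = [T, T]
r4 m[rain→φ4] = [T, F]
r4 m[slip→φ1] = [F, T]
r4 m[slip→φ3] = [F, F]
r4 m[slip→φ5] = [T, F]
r4 m[snow→φ0] = [F, T]
r4 m[snow→φ1] = [T, F]
r5 m[φ0→fog] = [T, F]
r5 m[φ0→snow] = [F, F]
r5 m[φ1→slip] = [F, F]
r5 m[φ1→snow] = [F, F]
r5 m[φ2→fog] = [F, T]
r5 m[φ2→rain] = [F, F]
r5 m[φ3→fog] = [F, F]
r5 m[φ3→slip] = [F, F]
r5 m[φ4→fog] = [F, T]
r5 m[φ4→rain] = [F, F]
r5 m[φ5→fog] = [T, F]
r5 m[φ5→slip] = [F, F]
r5 m[fog→φ0] = [F, F]
r5 m[fog→φ2] = [F, F]
r5 m[fog→φ3] = [F, F]
r5 m[fog→φ4] = [F, F]
r5 m[fog→φ5] = [F, F]
r5 m[rain→φ2] = [T, T]
r5 m[rain→φ4] = [T, F]
r5 m[slip→φ1] = [F, T]
r5 m[slip→φ3] = [F, F]
r5 m[slip→φ5] = [T, F]
r5 m[snow→φ0] = [F, T]
r5 m[snow→φ1] = [T, F]
r6 m[φ0→fog] = [T, F]
r6 m[φ0→snow] = [F, F]
r6 m[φ1→slip] = [F, F]
r6 m[φ1→snow] = [F, F]
r6 m[φ2→fog] = [F, T]
r6 m[φ2→rain] = [F, F]
r6 m[φ3→fog] = [F, F]
r6 m[φ3→slip] = [F, F]
r6 m[φ4→fog] = [F, T]
r6 m[φ4→rain] = [F, F]
r6 m[φ5→fog] = [T, F]
r6 m[φ5→slip] = [F, F]
r6 m[fog→φ0] = [F, F]
r6 m[fog→φ2] = [F, F]
r6 m[fog→φ3] = [F, F]
r6 m[fog→φ4] = [F, F]
r6 m[fog→φ5] = [F, F]
r6 m[rain→φ2] = [F, F]
r6 m[rain→φ4] = [F, F]
r6 m[slip→φ1] = [F, F]
r6 m[slip→φ3] = [F, F]
r6 m[slip→φ5] = [F, F]
r6 m[snow→φ0] = [F, F]
r6 m[snow→φ1] = [F, F]
r7 m[φ0→fog] = [F, F]
r7 m[φ0→snow] = [F, F]
r7 m[φ1→slip] = [F, F]
r7 m[φ1→snow] = [F, F]
r7 m[φ2→fog] = [F, F]
r7 m[φ2→rain] = [F, F]
r7 m[φ3→fog] = [F, F]
r7 m[φ3→slip] = [F, F]
r7 m[φ4→fog] = [F, F]
r7 m[φ4→rain] = [F, F]
r7 m[φ5→fog] = [F, F]
r7 m[φ5→slip] = [F, F]
r7 m[fog→φ0] = [F, F]
r7 m[fog→φ2] = [F, F]
r7 m[fog→φ3] = [F, F]
r7 m[fog→φ4] = [F, F]
r7 m[fog→φ5] = [F, F]
r7 m[rain→φ2] = [F, F]
r7 m[rain→φ4] = [F, F]
r7 m[slip→φ1] = [F, F]
r7 m[slip→φ3] = [F, F]
r7 m[slip→φ5] = [F, F]
r7 m[snow→φ0] = [F, F]
r7 m[snow→φ1] = [F, F]
r8 m[φ0→fog] = [F, F]
r8 m[φ0→snow] = [F, F]
r8 m[φ1→slip] = [F, F]
r8 m[φ1→snow] = [F, F]
r8 m[φ2→fog] = [F, F]
r8 m[φ2→rain] = [F, F]
r8 m[φ3→fog] = [F, F]
r8 m[φ3→slip] = [F, F]
r8 m[φ4→fog] = [F, F]
r8 m[φ4→rain] = [F, F]
r8 m[φ5→fog] = [F, F]
r8 m[φ5→slip] = [F, F]
r8 m[fog→φ0] = [F, F]
r8 m[fog→φ2] = [F, F]
r8 m[fog→φ3] = [F, F]
r8 m[fog→φ4] = [F, F]
r8 m[fog→φ5] = [F, F]
r8 m[rain→φ2] = [F, F]
r8 m[rain→φ4] = [F, F]
r8 m[slip→φ1] = [F, F]
r8 m[slip→φ3] = [F, F]
r8 m[slip→φ5] = [F, F]
r8 m[snow→φ0] = [F, F]
r8 m[snow→φ1] = [F, F]
r9 m[φ0→fog] = [F, F]
r9 m[φ0→snow] = [F, F]
r9 m[φ1→slip] = [F, F]
r9 m[φ1→snow] = [F, F]
r9 m[φ2→fog] = [F, F]
r9 m[φ2→rain] = [F, F]
r9 m[φ3→fog] = [F, F]
r9 m[φ3→slip] = [F, F]
r9 m[φ4→fog] = [F, F]
r9 m[φ4→rain] = [F, F]
r9 m[φ5→fog] = [F, F]
r9 m[φ5→slip] = [F, F]
r9 m[fog→φ0] = [F, F]
r9 m[fog→φ2] = [F, F]
r9 m[fog→φ3] = [F, F]
r9 m[fog→φ4] = [F, F]
r9 m[fog→φ5] = [F, F]
r9 m[rain→φ2] = [F, F]
r9 m[rain→φ4] = [F, F]
r9 m[slip→φ1] = [F, F]
r9 m[slip→φ3] = [F, F]
r9 m[slip→φ5] = [F, F]
r9 m[snow→φ0] = [F, F]
r9 m[snow→φ1] = [F, F]
r10 m[φ0→fog] = [F, F]
r10 m[φ0→snow] = [F, F]
r10 m[φ1→slip] = [F, F]
r10 m[φ1→snow] = [F, F]
r10 m[φ2→fog] = [F, F]
r10 m[φ2→rain] = [F, F]
r10 m[φ3→fog] = [F, F]
r10 m[φ3→slip] = [F, F]
r10 m[φ4→fog] = [F, F]
r10 m[φ4→rain] = [F, F]
r10 m[φ5→fog] = [F, F]
r10 m[φ5→slip] = [F, F]
r10 m[fog→φ0] = [F, F]
r10 m[fog→φ2] = [F, F]
r10 m[fog→φ3] = [F, F]
r10 m[fog→φ4] = [F, F]
r10 m[fog→φ5] = [F, F]
r10 m[rain→φ2] = [F, F]
r10 m[rain→φ4] = [F, F]
r10 m[slip→φ1] = [F, F]
r10 m[slip→φ3] = [F, F]
r10 m[slip→φ5] = [F, F]
r10 m[snow→φ0] = [F, F]
r10 m[snow→φ1] = [F, F]
r11 m[φ0→fog] = [F, F]
r11 m[φ0→snow] = [F, F]
r11 m[φ1→slip] = [F, F]
r11 m[φ1→snow] = [F, F]
r11 m[φ2→fog] = [F, F]
r11 m[φ2→rain] = [F, F]
r11 m[φ3→fog] = [F, F]
r11 m[φ3→slip] = [F, F]
r11 m[φ4→fog] = [F, F]
r11 m[φ4→rain] = [F, F]
r11 m[φ5→fog] = [F, F]
r11 m[φ5→slip] = [F, F]
r11 m[fog→φ0] = [F, F]
r11 m[fog→φ2] = [F, F]
r11 m[fog→φ3] = [F, F]
r11 m[fog→φ4] = [F, F]
r11 m[fog→φ5] = [F, F]
r11 m[rain→φ2] = [F, F]
r11 m[rain→φ4] = [F, F]
r11 m[slip→φ1] = [F, F]
r11 m[slip→φ3] = [F, F]
r11 m[slip→φ5] = [F, F]
r11 m[snow→φ0] = [F, F]
r11 m[snow→φ1] = [F, F]
r12 m[φ0→fog] = [F, F]
r12 m[φ0→snow] = [F, F]
r12 m[φ1→slip] = [F, F]
r12 m[φ1→snow] = [F, F]
r12 m[φ2→fog] = [F, F]
r12 m[φ2→rain] = [F, F]
r12 m[φ3→fog] = [F, F]
r12 m[φ3→slip] = [F, F]
r12 m[φ4→fog] = [F, F]
r12 m[φ4→rain] = [F, F]
r12 m[φ5→fog] = [F, F]
r12 m[φ5→slip] = [F, F]
r12 m[fog→φ0] = [F, F]
r12 m[fog→φ2] = [F, F]
r12 m[fog→φ3] = [F, F]
r12 m[fog→φ4] = [F, F]
r12 m[fog→φ5] = [F, F]
r12 m[rain→φ2] = [F, F]
r12 m[rain→φ4] = [F, F]
r12 m[slip→φ1] = [F, F]
r12 m[slip→φ3] = [F, F]
r12 m[slip→φ5] = [F, F]
r12 m[snow→φ0] = [F, F]
r12 m[snow→φ1] = [F, F]
fixed point reached at round 8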